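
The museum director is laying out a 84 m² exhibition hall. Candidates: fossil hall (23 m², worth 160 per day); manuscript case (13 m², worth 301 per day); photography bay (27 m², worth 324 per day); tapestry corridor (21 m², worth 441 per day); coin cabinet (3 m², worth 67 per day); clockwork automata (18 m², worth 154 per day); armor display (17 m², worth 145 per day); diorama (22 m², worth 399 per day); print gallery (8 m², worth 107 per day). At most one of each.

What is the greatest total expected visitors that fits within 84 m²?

Ranking by ratio (expected visitors/m²): manuscript case 23.15, coin cabinet 22.33, tapestry corridor 21.00.
A density-first pass picks manuscript case + tapestry corridor + coin cabinet + armor display + diorama + print gallery — 1460 at 84 m².
Dropping coin cabinet and armor display and print gallery frees 28 m²; slotting in photography bay (27 m²) lifts the total to 1465 at 83 m².
The closest alternative, manuscript case + tapestry corridor + coin cabinet + armor display + diorama + print gallery, reaches only 1460.

1465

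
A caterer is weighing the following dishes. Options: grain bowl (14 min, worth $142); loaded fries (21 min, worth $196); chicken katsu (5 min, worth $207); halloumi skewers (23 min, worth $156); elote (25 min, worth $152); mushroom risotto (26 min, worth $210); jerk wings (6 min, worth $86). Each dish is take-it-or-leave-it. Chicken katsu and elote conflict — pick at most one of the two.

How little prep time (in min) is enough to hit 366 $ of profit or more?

25

Need the lightest bundle worth ≥ 366.
Taking grain bowl + chicken katsu + jerk wings gives 435 (≥ 366) for 25 min.
No combination under 25 min hits 366.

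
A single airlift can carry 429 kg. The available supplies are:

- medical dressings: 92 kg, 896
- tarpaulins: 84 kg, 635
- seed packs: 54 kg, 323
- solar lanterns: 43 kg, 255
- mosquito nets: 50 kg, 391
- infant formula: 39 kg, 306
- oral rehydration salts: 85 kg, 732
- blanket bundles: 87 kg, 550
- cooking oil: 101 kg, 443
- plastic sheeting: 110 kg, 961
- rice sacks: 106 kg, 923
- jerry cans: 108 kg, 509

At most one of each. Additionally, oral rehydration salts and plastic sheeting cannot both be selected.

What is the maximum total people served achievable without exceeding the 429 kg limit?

3577

Medical dressings + tarpaulins + mosquito nets + oral rehydration salts + rice sacks uses 417 of the 429 kg and totals 3577.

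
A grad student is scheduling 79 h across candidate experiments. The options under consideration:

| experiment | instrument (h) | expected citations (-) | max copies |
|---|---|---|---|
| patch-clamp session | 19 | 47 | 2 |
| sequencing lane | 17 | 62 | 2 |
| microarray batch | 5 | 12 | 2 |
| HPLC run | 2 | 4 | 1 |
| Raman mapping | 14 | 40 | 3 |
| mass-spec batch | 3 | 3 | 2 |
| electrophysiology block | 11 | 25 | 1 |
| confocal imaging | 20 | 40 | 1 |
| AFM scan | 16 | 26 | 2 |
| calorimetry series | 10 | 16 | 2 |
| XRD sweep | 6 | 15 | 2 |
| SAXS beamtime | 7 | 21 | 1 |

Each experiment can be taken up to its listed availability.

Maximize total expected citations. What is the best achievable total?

249

Filling by ratio: 2×sequencing lane + HPLC run + 2×Raman mapping + XRD sweep + SAXS beamtime for 244, with 2 h left unused.
Dropping HPLC run and XRD sweep frees 8 h; slotting in 2×microarray batch (10 h) lifts the total to 249 at 79 h.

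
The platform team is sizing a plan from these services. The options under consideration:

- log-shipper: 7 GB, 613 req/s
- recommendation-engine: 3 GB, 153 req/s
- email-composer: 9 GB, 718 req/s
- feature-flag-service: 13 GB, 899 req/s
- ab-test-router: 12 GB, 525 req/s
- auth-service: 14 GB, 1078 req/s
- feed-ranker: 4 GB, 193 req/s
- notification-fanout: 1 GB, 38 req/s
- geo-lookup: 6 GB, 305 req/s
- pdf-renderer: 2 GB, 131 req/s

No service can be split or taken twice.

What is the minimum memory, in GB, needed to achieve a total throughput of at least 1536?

Look for the lowest-memory combination reaching 1536.
Taking log-shipper + auth-service gives 1691 (≥ 1536) for 21 GB.
No combination under 21 GB hits 1536.

21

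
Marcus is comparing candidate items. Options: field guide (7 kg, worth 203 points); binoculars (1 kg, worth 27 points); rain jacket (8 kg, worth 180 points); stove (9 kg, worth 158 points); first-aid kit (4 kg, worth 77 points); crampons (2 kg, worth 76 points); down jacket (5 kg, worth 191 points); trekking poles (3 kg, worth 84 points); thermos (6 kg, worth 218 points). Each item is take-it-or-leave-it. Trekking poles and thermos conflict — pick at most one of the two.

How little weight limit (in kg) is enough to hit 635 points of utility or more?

Need the lightest bundle worth ≥ 635.
field guide + binoculars + down jacket + thermos reaches 639 using 19 kg.
Below 19 kg the best achievable stays under 635.

19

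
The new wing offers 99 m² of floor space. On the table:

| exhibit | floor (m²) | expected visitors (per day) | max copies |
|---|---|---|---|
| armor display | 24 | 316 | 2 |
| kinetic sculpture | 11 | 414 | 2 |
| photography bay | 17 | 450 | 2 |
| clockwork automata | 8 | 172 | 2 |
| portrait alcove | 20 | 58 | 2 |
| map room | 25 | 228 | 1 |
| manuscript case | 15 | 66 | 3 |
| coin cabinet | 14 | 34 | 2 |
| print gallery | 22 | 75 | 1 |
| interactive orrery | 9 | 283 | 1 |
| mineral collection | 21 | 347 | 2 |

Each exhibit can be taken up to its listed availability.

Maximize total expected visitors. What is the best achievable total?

2530

Taking the top-ratio exhibits first gives 2×kinetic sculpture + 2×photography bay + 2×clockwork automata + manuscript case + interactive orrery for 2421 (96 m²).
Dropping clockwork automata and manuscript case frees 23 m²; slotting in mineral collection (21 m²) lifts the total to 2530 at 94 m².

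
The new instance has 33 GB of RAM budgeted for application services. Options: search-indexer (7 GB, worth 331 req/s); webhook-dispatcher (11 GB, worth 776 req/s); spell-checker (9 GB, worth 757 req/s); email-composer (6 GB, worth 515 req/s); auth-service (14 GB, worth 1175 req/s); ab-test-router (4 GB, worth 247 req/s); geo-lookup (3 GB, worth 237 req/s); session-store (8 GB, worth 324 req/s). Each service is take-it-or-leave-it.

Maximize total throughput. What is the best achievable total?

2694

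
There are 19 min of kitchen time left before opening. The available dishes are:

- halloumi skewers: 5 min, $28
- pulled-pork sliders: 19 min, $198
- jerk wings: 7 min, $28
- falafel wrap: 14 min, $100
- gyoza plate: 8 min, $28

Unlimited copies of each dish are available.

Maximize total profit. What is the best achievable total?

Density check — pulled-pork sliders 10.42, falafel wrap 7.14, halloumi skewers 5.60 are the best per min.
Taking pulled-pork sliders: 19 min used, 198 in profit.
No other feasible combination exceeds 198.

198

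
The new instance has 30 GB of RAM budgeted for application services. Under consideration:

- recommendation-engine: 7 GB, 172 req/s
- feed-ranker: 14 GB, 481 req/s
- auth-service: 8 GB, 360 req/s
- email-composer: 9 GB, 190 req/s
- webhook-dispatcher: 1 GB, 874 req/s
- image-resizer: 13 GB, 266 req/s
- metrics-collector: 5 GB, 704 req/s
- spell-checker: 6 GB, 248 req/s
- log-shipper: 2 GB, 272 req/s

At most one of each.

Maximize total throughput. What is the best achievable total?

Filling by ratio: recommendation-engine + auth-service + webhook-dispatcher + metrics-collector + spell-checker + log-shipper for 2630, with 1 GB left unused.
Replace recommendation-engine and spell-checker with feed-ranker: the trade gains 61 net, giving 2691 at 30 GB.
Nothing else within 30 GB beats 2691.

2691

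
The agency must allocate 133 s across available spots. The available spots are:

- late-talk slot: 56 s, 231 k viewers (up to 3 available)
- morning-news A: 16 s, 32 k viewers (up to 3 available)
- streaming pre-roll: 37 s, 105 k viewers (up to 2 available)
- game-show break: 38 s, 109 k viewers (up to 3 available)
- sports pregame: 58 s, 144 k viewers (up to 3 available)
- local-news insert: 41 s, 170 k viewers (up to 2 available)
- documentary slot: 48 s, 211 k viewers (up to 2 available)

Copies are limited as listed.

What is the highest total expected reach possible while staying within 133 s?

551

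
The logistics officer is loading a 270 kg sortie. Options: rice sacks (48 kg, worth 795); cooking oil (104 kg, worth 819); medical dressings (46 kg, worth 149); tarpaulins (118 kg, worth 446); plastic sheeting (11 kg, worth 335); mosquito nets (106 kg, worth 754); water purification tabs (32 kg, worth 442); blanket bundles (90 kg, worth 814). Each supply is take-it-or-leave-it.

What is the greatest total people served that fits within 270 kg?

2763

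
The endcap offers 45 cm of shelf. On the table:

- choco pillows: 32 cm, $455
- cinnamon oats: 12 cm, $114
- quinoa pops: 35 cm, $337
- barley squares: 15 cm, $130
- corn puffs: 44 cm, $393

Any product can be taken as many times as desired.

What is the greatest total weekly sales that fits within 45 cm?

Ranking by ratio (weekly sales/cm): choco pillows 14.22, quinoa pops 9.63, cinnamon oats 9.50, corn puffs 8.93.
Taking choco pillows + cinnamon oats: 44 cm used, 569 in weekly sales.
Every other selection either busts 45 cm or fails to beat 569.

569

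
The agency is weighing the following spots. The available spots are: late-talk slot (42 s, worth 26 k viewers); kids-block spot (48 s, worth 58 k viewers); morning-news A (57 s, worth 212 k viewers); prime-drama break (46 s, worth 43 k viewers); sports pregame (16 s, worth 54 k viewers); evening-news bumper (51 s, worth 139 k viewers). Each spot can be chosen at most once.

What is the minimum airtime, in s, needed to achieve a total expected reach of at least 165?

Need the lightest bundle worth ≥ 165.
Taking morning-news A gives 212 (≥ 165) for 57 s.
Below 57 s the best achievable stays under 165.

57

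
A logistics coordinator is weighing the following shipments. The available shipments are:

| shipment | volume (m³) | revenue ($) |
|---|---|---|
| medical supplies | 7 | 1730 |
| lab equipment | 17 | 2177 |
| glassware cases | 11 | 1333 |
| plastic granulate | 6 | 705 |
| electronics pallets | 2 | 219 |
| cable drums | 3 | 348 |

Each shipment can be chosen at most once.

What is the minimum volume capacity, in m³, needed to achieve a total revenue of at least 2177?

Minimise m³ subject to total revenue ≥ 2177.
Taking medical supplies + electronics pallets + cable drums gives 2297 (≥ 2177) for 12 m³.
No combination under 12 m³ hits 2177.

12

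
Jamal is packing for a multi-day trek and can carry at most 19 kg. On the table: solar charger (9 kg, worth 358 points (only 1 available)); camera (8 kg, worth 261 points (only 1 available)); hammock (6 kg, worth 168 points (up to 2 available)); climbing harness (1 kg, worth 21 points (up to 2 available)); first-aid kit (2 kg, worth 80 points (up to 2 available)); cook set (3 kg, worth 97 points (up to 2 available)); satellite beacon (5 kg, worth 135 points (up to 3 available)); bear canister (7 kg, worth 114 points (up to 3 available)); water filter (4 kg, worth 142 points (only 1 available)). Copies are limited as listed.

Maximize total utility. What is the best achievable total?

712

Greedy by ratio would take solar charger + 2×climbing harness + 2×first-aid kit + water filter: 19 kg used, total 702.
The 6 kg tied up in 2×climbing harness and water filter is better spent on 2×cook set — total rises to 712 (19 kg).
No other feasible combination exceeds 712.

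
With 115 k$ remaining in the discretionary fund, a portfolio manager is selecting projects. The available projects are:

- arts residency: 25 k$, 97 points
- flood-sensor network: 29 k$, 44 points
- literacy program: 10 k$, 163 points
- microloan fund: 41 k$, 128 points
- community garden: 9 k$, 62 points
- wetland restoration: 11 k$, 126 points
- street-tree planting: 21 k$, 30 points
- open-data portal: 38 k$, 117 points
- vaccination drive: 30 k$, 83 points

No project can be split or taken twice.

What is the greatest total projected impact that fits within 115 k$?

Taking the top-ratio projects first gives arts residency + literacy program + microloan fund + community garden + wetland restoration for 576 (96 k$).
Replace arts residency with open-data portal: the trade gains 20 net, giving 596 at 109 k$.
The closest alternative, arts residency + literacy program + community garden + wetland restoration + street-tree planting + open-data portal, reaches only 595.

596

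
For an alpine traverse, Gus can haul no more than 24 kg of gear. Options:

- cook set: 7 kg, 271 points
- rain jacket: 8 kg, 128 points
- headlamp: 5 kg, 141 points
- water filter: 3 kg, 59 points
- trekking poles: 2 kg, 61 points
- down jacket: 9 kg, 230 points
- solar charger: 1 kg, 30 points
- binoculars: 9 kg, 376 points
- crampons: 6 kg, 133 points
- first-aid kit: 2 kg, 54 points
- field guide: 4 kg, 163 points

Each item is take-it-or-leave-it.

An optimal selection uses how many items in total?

The maximum utility within 24 kg is 925.
One optimal bundle: cook set + trekking poles + binoculars + first-aid kit + field guide (24 kg).
All optima have 5 items.

5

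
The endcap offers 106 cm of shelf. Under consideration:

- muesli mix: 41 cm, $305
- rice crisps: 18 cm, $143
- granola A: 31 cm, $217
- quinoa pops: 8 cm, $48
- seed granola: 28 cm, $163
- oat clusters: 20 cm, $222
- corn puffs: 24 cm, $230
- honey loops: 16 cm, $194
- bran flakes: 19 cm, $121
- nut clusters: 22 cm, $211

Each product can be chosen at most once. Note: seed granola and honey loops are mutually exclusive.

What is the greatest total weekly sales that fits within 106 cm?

1000

Density check — honey loops 12.12, oat clusters 11.10, nut clusters 9.59 are the best per cm.
Taking rice crisps + oat clusters + corn puffs + honey loops + nut clusters: 100 cm used, 1000 in weekly sales.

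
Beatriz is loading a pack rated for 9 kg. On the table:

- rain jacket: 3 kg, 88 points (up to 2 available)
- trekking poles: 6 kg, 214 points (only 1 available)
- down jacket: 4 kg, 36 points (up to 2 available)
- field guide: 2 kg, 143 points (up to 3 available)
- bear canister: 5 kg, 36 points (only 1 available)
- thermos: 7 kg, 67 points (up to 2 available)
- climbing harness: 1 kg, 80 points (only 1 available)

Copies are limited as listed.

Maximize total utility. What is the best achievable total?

517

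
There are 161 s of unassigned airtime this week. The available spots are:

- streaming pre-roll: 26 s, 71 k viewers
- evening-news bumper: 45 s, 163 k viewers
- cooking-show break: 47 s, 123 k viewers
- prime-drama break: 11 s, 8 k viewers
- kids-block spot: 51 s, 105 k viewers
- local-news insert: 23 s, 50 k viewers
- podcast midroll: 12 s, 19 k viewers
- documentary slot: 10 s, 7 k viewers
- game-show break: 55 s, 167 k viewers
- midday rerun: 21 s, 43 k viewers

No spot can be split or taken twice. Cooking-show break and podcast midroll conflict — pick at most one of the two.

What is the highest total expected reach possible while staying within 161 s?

470

Taking streaming pre-roll + evening-news bumper + local-news insert + podcast midroll + game-show break: 161 s used, 470 in expected reach.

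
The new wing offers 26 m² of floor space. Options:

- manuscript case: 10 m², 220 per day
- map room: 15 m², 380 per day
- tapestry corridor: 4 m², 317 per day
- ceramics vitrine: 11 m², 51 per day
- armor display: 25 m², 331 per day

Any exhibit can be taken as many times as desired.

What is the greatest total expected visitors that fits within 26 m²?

Taking 6×tapestry corridor: 24 m² used, 1902 in expected visitors.
The spare 2 m² is too small for any remaining exhibit, and no exchange beats 1902.

1902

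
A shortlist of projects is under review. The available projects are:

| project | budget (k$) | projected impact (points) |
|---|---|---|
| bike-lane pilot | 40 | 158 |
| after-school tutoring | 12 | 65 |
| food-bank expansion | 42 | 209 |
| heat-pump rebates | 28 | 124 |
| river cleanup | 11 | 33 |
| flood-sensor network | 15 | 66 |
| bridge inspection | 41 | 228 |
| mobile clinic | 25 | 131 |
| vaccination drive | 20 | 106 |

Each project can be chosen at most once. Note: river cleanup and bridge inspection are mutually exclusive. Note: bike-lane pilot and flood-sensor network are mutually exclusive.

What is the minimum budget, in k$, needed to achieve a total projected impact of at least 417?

78

Need the lightest bundle worth ≥ 417.
Taking after-school tutoring + bridge inspection + mobile clinic gives 424 (≥ 417) for 78 k$.
Below 78 k$ the best achievable stays under 417.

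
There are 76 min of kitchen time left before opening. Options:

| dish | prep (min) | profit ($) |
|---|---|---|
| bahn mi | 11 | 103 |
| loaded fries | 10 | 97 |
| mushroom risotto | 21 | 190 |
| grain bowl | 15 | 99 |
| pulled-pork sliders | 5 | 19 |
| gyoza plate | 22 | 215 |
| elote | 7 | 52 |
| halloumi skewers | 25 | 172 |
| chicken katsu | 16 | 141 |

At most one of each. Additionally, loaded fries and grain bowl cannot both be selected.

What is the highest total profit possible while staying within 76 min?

695

By profit per min: gyoza plate 9.77, loaded fries 9.70, bahn mi 9.36, mushroom risotto 9.05 lead.
A density-first pass picks bahn mi + loaded fries + mushroom risotto + pulled-pork sliders + gyoza plate + elote — 676 at 76 min.
Dropping bahn mi and pulled-pork sliders frees 16 min; slotting in chicken katsu (16 min) lifts the total to 695 at 76 min.
Runner-up bahn mi + loaded fries + mushroom risotto + pulled-pork sliders + gyoza plate + elote tops out at 676.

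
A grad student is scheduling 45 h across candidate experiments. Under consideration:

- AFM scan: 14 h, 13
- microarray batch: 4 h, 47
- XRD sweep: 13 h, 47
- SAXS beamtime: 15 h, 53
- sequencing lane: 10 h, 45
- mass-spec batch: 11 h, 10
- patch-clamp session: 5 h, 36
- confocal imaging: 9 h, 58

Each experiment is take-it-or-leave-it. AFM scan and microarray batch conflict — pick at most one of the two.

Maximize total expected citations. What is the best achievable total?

239

Filling by ratio: microarray batch + XRD sweep + sequencing lane + patch-clamp session + confocal imaging for 233, with 4 h left unused.
The 13 h tied up in XRD sweep is better spent on SAXS beamtime — total rises to 239 (43 h).
Next best is microarray batch + XRD sweep + sequencing lane + patch-clamp session + confocal imaging at 233 (41 h) — short by 6.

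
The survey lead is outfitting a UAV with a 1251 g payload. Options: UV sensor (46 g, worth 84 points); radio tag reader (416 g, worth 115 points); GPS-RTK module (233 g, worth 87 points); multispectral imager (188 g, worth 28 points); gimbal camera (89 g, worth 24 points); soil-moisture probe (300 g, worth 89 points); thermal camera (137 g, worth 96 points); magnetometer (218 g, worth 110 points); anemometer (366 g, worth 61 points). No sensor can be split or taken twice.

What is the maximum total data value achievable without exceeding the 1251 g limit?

By data value per g: UV sensor 1.83, thermal camera 0.70, magnetometer 0.50 lead.
Greedy by ratio would take UV sensor + GPS-RTK module + multispectral imager + gimbal camera + soil-moisture probe + thermal camera + magnetometer: 1211 g used, total 518.
Dropping gimbal camera and soil-moisture probe frees 389 g; slotting in radio tag reader (416 g) lifts the total to 520 at 1238 g.
Runner-up UV sensor + radio tag reader + gimbal camera + soil-moisture probe + thermal camera + magnetometer tops out at 518.

520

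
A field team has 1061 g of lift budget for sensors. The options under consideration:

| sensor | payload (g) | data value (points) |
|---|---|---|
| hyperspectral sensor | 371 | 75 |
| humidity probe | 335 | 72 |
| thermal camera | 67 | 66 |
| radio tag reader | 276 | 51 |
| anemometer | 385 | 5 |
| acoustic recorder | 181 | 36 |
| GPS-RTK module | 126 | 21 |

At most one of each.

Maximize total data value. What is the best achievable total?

264

Density check — thermal camera 0.99, humidity probe 0.21, hyperspectral sensor 0.20, acoustic recorder 0.20 are the best per g.
Filling by ratio: hyperspectral sensor + humidity probe + thermal camera + acoustic recorder for 249, with 107 g left unused.
Dropping acoustic recorder frees 181 g; slotting in radio tag reader (276 g) lifts the total to 264 at 1049 g.
No other feasible combination exceeds 264.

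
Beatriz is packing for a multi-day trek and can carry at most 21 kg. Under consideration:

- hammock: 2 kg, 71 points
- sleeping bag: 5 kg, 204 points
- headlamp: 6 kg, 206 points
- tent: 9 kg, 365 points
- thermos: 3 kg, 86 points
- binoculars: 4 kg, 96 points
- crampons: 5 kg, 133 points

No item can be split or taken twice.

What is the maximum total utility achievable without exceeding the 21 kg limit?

775

The ratio heuristic lands on hammock + sleeping bag + tent + thermos (726) but leaves 2 kg idle.
The 5 kg tied up in hammock and thermos is better spent on headlamp — total rises to 775 (20 kg).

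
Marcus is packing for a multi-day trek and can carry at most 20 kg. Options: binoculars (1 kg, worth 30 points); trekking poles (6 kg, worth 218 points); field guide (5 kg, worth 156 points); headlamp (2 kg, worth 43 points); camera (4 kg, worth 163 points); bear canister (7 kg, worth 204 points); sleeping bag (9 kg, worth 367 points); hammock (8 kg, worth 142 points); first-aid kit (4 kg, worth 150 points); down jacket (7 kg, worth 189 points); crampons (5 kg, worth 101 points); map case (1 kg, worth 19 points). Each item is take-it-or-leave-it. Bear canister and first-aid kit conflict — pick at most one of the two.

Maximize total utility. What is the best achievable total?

778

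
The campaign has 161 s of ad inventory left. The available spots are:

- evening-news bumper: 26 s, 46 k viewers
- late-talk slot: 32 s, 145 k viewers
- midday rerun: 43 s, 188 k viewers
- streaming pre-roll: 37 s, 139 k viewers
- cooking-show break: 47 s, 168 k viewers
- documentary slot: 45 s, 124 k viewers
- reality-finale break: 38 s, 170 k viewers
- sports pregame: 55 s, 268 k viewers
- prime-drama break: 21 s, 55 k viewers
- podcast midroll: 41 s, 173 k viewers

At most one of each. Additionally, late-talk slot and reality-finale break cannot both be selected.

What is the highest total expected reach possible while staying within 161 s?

684

Ranking by ratio (expected reach/s): sports pregame 4.87, late-talk slot 4.53, reality-finale break 4.47.
Midday rerun + sports pregame + prime-drama break + podcast midroll uses 160 of the 161 s and totals 684.
Next best is midday rerun + reality-finale break + sports pregame + prime-drama break at 681 (157 s) — short by 3.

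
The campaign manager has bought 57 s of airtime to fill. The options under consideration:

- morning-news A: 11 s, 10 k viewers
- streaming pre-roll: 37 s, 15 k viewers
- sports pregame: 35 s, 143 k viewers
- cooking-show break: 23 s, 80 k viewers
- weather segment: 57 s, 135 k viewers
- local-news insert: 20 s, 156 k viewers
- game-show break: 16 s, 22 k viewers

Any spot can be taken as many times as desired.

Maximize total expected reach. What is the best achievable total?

334

2×local-news insert + game-show break uses 56 of the 57 s and totals 334.
That's the maximum — no swap from here does better than 334.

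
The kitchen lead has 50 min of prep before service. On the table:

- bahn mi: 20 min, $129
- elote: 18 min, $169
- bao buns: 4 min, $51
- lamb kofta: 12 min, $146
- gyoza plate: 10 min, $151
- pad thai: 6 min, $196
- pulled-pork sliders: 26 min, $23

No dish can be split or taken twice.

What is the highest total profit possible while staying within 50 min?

713

Density check — pad thai 32.67, gyoza plate 15.10, bao buns 12.75 are the best per min.
Taking elote + bao buns + lamb kofta + gyoza plate + pad thai: 50 min used, 713 in profit.
Next best is elote + lamb kofta + gyoza plate + pad thai at 662 (46 min) — short by 51.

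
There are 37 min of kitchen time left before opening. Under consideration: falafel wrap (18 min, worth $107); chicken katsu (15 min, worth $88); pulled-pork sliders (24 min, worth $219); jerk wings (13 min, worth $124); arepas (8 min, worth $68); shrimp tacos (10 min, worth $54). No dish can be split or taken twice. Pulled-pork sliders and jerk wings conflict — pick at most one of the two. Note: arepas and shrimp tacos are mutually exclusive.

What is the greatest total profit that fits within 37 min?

Pulled-pork sliders + arepas uses 32 of the 37 min and totals 287.

287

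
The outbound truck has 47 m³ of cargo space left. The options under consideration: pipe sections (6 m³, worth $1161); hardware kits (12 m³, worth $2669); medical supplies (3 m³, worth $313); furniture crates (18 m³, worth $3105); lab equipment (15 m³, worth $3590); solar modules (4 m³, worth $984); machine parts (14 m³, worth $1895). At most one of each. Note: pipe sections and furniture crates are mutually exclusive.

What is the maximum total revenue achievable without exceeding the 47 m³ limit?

The ratio heuristic lands on pipe sections + hardware kits + medical supplies + lab equipment + solar modules (8717) but leaves 7 m³ idle.
Replace pipe sections and medical supplies and solar modules with furniture crates: the trade gains 647 net, giving 9364 at 45 m³.
Every other selection either busts 47 m³ or breaks a pairing rule or fails to beat 9364.

9364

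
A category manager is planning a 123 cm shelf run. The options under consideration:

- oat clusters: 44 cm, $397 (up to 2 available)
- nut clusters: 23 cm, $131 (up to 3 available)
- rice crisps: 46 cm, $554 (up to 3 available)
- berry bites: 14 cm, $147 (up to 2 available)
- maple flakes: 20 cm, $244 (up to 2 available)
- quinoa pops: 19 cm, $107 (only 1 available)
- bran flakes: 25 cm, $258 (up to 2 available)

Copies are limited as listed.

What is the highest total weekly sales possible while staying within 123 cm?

1402

The ratio heuristic lands on rice crisps + 2×berry bites + 2×maple flakes (1336) but leaves 9 cm idle.
Replace 2×maple flakes with rice crisps: the trade gains 66 net, giving 1402 at 120 cm.
That's the maximum — no swap from here does better than 1402.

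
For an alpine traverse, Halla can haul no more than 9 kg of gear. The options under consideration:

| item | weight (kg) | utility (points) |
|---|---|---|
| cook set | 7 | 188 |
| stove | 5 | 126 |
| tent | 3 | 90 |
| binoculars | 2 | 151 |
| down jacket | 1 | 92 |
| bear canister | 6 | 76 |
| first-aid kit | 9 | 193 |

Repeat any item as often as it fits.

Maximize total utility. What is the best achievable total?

828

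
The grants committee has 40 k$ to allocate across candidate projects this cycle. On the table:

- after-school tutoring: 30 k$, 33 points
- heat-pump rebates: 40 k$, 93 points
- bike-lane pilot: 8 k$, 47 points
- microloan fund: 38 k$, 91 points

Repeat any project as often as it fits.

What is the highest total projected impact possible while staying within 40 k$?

235

By projected impact per k$: bike-lane pilot 5.88, microloan fund 2.39, heat-pump rebates 2.33, after-school tutoring 1.10 lead.
Taking 5×bike-lane pilot: 40 k$ used, 235 in projected impact.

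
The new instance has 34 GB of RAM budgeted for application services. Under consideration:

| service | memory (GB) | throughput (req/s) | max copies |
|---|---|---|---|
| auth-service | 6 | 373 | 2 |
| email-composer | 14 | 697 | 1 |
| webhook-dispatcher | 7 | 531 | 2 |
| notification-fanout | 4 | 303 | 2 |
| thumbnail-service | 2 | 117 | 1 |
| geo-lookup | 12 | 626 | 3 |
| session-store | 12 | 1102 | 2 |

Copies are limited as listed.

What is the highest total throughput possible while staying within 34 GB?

By throughput per GB: session-store 91.83, webhook-dispatcher 75.86, notification-fanout 75.75 lead.
Greedy by ratio would take webhook-dispatcher + thumbnail-service + 2×session-store: 33 GB used, total 2852.
Dropping webhook-dispatcher frees 7 GB; slotting in 2×notification-fanout (8 GB) lifts the total to 2927 at 34 GB.
Nothing else within 34 GB beats 2927.

2927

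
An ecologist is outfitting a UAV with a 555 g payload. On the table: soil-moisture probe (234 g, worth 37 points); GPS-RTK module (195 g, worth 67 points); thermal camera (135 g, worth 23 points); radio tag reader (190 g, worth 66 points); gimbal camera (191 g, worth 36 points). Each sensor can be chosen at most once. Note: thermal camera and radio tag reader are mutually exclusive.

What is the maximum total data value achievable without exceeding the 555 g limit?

By data value per g: radio tag reader 0.35, GPS-RTK module 0.34, gimbal camera 0.19 lead.
GPS-RTK module + radio tag reader uses 385 of the 555 g and totals 133.
That's the maximum — no feasible swap from here does better than 133.

133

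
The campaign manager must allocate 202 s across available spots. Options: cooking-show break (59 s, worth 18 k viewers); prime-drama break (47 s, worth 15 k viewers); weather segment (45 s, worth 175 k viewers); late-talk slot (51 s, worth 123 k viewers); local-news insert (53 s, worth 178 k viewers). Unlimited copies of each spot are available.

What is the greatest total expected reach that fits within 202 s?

706

Filling by ratio: 4×weather segment for 700, with 22 s left unused.
Dropping 2×weather segment frees 90 s; slotting in 2×local-news insert (106 s) lifts the total to 706 at 196 s.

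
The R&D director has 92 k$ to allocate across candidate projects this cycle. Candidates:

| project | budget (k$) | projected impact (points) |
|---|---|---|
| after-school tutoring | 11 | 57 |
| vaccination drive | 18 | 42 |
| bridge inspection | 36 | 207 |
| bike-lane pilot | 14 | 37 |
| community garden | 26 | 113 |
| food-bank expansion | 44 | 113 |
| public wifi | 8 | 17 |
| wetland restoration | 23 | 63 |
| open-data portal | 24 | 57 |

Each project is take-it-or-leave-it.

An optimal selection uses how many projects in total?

4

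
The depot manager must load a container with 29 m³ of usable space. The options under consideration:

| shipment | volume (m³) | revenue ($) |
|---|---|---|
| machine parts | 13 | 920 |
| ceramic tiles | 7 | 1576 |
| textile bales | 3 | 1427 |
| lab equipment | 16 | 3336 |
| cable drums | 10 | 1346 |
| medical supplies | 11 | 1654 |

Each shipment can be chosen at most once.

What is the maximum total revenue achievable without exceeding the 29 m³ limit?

6339

The ratio ordering already packs tightly: ceramic tiles + textile bales + lab equipment, 26 m³, 6339.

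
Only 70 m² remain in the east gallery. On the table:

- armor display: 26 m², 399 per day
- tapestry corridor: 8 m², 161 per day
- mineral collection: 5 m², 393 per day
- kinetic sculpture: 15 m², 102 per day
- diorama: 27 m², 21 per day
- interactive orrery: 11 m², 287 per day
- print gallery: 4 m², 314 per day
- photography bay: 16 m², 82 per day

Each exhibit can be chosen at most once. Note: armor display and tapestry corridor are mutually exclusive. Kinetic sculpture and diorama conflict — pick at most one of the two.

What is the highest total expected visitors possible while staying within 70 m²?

Taking armor display + mineral collection + kinetic sculpture + interactive orrery + print gallery: 61 m² used, 1495 in expected visitors.
Runner-up armor display + mineral collection + interactive orrery + print gallery + photography bay tops out at 1475.

1495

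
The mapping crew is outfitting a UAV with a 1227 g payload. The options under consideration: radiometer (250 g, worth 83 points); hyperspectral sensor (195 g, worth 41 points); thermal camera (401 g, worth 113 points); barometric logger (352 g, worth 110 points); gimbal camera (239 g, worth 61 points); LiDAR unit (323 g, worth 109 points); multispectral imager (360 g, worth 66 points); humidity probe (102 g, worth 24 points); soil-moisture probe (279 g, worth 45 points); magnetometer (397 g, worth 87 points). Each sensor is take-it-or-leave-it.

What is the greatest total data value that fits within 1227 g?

367

By data value per g: LiDAR unit 0.34, radiometer 0.33, barometric logger 0.31 lead.
Filling by ratio: radiometer + barometric logger + gimbal camera + LiDAR unit for 363, with 63 g left unused.
Dropping gimbal camera frees 239 g; slotting in hyperspectral sensor + humidity probe (297 g) lifts the total to 367 at 1222 g.
Nothing else within 1227 g beats 367.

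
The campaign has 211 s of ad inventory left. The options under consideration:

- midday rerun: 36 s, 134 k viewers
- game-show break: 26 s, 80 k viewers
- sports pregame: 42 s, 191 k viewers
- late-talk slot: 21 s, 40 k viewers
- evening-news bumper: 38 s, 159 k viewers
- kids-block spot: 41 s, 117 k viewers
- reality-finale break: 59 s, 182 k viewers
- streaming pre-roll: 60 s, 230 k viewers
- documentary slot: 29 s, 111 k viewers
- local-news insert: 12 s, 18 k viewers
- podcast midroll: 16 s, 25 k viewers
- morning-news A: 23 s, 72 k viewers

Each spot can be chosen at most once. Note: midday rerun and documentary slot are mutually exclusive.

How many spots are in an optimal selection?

5

The maximum expected reach within 211 s is 808.
sports pregame + evening-news bumper + kids-block spot + streaming pre-roll + documentary slot hits 808 at 210 s.
Any selection reaching 808 contains exactly 5 spots.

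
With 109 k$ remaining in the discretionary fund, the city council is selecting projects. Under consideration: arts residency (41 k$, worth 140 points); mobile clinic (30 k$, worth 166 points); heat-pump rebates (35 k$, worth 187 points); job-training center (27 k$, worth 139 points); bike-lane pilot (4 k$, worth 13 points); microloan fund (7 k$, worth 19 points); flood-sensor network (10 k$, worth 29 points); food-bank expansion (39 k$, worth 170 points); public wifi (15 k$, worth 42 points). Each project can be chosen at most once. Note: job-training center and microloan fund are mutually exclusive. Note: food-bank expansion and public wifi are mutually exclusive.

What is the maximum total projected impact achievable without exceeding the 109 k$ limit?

536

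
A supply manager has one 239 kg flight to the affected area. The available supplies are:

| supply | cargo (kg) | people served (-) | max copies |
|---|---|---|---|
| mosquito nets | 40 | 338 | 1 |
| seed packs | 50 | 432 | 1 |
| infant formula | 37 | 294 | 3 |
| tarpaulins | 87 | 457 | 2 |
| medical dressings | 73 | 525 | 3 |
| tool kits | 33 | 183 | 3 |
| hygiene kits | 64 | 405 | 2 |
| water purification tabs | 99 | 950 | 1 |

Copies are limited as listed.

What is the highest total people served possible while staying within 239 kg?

2014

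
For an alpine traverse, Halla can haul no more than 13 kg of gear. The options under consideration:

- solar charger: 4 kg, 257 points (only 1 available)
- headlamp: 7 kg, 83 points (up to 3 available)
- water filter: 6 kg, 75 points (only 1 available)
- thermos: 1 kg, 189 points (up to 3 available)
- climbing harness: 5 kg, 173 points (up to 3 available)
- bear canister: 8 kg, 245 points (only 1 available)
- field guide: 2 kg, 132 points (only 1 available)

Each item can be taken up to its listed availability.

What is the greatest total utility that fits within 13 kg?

Ranking by ratio (utility/kg): thermos 189.00, field guide 66.00, solar charger 64.25.
The ratio heuristic lands on solar charger + 3×thermos + field guide (956) but leaves 4 kg idle.
Replace field guide with climbing harness: the trade gains 41 net, giving 997 at 12 kg.
Nothing else within 13 kg beats 997.

997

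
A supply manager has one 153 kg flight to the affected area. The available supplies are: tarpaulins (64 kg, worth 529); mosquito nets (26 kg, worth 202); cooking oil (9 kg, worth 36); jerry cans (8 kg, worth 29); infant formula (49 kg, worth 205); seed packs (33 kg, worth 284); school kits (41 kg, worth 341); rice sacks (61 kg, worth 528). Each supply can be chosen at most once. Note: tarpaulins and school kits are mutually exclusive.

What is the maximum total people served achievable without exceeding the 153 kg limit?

1259

Density check — rice sacks 8.66, seed packs 8.61, school kits 8.32, tarpaulins 8.27 are the best per kg.
The ratio heuristic lands on cooking oil + jerry cans + seed packs + school kits + rice sacks (1218) but leaves 1 kg idle.
A better packing is tarpaulins + mosquito nets + rice sacks: 151 kg, total 1259.
The spare 2 kg is too small for any remaining supply, and no feasible exchange beats 1259.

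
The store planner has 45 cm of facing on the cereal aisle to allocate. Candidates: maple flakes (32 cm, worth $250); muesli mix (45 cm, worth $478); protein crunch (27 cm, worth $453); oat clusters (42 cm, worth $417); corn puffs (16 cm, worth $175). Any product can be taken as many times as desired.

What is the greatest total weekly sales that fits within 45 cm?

628

Ranking by ratio (weekly sales/cm): protein crunch 16.78, corn puffs 10.94, muesli mix 10.62.
The ratio ordering already packs tightly: protein crunch + corn puffs, 43 cm, 628.
No other feasible combination exceeds 628.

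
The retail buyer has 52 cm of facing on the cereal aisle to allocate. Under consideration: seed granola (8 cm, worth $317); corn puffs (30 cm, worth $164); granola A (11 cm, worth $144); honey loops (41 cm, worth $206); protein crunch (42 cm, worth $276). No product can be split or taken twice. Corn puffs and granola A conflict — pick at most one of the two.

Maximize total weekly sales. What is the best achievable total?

593

Seed granola + protein crunch uses 50 of the 52 cm and totals 593.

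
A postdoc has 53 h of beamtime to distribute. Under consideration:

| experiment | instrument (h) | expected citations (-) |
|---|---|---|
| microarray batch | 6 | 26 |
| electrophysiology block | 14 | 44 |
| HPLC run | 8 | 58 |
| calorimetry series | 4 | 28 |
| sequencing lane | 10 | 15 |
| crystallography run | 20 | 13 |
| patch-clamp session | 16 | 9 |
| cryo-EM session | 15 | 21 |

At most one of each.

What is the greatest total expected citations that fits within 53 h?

177

Density check — HPLC run 7.25, calorimetry series 7.00, microarray batch 4.33, electrophysiology block 3.14 are the best per h.
The ratio heuristic lands on microarray batch + electrophysiology block + HPLC run + calorimetry series + sequencing lane (171) but leaves 11 h idle.
Dropping sequencing lane frees 10 h; slotting in cryo-EM session (15 h) lifts the total to 177 at 47 h.
Every other selection either busts 53 h or fails to beat 177.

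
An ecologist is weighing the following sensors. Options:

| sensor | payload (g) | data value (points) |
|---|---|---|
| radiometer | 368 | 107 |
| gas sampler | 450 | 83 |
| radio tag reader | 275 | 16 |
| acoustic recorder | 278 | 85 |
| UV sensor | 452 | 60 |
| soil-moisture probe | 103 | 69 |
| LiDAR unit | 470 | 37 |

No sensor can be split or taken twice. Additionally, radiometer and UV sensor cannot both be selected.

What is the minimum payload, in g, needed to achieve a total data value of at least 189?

Minimise g subject to total data value ≥ 189.
radiometer + acoustic recorder: 192 data value at 646 g.
Below 646 g the best achievable stays under 189.

646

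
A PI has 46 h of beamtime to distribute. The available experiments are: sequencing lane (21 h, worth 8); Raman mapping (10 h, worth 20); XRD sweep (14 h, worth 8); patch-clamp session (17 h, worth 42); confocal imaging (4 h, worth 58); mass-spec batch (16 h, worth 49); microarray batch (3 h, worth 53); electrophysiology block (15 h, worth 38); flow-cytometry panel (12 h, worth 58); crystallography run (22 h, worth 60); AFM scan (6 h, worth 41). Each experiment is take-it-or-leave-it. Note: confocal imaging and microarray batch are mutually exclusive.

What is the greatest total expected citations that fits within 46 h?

Taking confocal imaging + flow-cytometry panel + crystallography run + AFM scan: 44 h used, 217 in expected citations.
The closest alternative, microarray batch + flow-cytometry panel + crystallography run + AFM scan, reaches only 212.

217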